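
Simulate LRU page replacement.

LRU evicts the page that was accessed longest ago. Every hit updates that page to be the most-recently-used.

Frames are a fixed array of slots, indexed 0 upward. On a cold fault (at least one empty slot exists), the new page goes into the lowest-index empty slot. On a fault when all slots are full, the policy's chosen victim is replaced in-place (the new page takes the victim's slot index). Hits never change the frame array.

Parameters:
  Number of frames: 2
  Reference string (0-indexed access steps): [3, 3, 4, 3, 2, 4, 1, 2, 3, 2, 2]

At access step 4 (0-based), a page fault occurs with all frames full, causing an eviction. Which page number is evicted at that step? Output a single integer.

Step 0: ref 3 -> FAULT, frames=[3,-]
Step 1: ref 3 -> HIT, frames=[3,-]
Step 2: ref 4 -> FAULT, frames=[3,4]
Step 3: ref 3 -> HIT, frames=[3,4]
Step 4: ref 2 -> FAULT, evict 4, frames=[3,2]
At step 4: evicted page 4

Answer: 4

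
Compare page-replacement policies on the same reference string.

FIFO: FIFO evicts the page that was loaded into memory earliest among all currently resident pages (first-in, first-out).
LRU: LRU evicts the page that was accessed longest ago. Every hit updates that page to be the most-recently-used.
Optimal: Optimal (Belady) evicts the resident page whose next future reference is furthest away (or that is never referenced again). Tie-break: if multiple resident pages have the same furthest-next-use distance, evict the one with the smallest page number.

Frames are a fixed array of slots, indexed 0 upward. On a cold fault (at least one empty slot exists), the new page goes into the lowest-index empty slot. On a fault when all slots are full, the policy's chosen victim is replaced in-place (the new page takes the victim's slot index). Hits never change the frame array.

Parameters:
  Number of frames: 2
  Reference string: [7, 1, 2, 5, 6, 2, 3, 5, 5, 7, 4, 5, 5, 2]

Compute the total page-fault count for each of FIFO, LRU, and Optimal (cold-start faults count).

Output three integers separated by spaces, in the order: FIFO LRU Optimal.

Answer: 12 12 10

Derivation:
--- FIFO ---
  step 0: ref 7 -> FAULT, frames=[7,-] (faults so far: 1)
  step 1: ref 1 -> FAULT, frames=[7,1] (faults so far: 2)
  step 2: ref 2 -> FAULT, evict 7, frames=[2,1] (faults so far: 3)
  step 3: ref 5 -> FAULT, evict 1, frames=[2,5] (faults so far: 4)
  step 4: ref 6 -> FAULT, evict 2, frames=[6,5] (faults so far: 5)
  step 5: ref 2 -> FAULT, evict 5, frames=[6,2] (faults so far: 6)
  step 6: ref 3 -> FAULT, evict 6, frames=[3,2] (faults so far: 7)
  step 7: ref 5 -> FAULT, evict 2, frames=[3,5] (faults so far: 8)
  step 8: ref 5 -> HIT, frames=[3,5] (faults so far: 8)
  step 9: ref 7 -> FAULT, evict 3, frames=[7,5] (faults so far: 9)
  step 10: ref 4 -> FAULT, evict 5, frames=[7,4] (faults so far: 10)
  step 11: ref 5 -> FAULT, evict 7, frames=[5,4] (faults so far: 11)
  step 12: ref 5 -> HIT, frames=[5,4] (faults so far: 11)
  step 13: ref 2 -> FAULT, evict 4, frames=[5,2] (faults so far: 12)
  FIFO total faults: 12
--- LRU ---
  step 0: ref 7 -> FAULT, frames=[7,-] (faults so far: 1)
  step 1: ref 1 -> FAULT, frames=[7,1] (faults so far: 2)
  step 2: ref 2 -> FAULT, evict 7, frames=[2,1] (faults so far: 3)
  step 3: ref 5 -> FAULT, evict 1, frames=[2,5] (faults so far: 4)
  step 4: ref 6 -> FAULT, evict 2, frames=[6,5] (faults so far: 5)
  step 5: ref 2 -> FAULT, evict 5, frames=[6,2] (faults so far: 6)
  step 6: ref 3 -> FAULT, evict 6, frames=[3,2] (faults so far: 7)
  step 7: ref 5 -> FAULT, evict 2, frames=[3,5] (faults so far: 8)
  step 8: ref 5 -> HIT, frames=[3,5] (faults so far: 8)
  step 9: ref 7 -> FAULT, evict 3, frames=[7,5] (faults so far: 9)
  step 10: ref 4 -> FAULT, evict 5, frames=[7,4] (faults so far: 10)
  step 11: ref 5 -> FAULT, evict 7, frames=[5,4] (faults so far: 11)
  step 12: ref 5 -> HIT, frames=[5,4] (faults so far: 11)
  step 13: ref 2 -> FAULT, evict 4, frames=[5,2] (faults so far: 12)
  LRU total faults: 12
--- Optimal ---
  step 0: ref 7 -> FAULT, frames=[7,-] (faults so far: 1)
  step 1: ref 1 -> FAULT, frames=[7,1] (faults so far: 2)
  step 2: ref 2 -> FAULT, evict 1, frames=[7,2] (faults so far: 3)
  step 3: ref 5 -> FAULT, evict 7, frames=[5,2] (faults so far: 4)
  step 4: ref 6 -> FAULT, evict 5, frames=[6,2] (faults so far: 5)
  step 5: ref 2 -> HIT, frames=[6,2] (faults so far: 5)
  step 6: ref 3 -> FAULT, evict 6, frames=[3,2] (faults so far: 6)
  step 7: ref 5 -> FAULT, evict 3, frames=[5,2] (faults so far: 7)
  step 8: ref 5 -> HIT, frames=[5,2] (faults so far: 7)
  step 9: ref 7 -> FAULT, evict 2, frames=[5,7] (faults so far: 8)
  step 10: ref 4 -> FAULT, evict 7, frames=[5,4] (faults so far: 9)
  step 11: ref 5 -> HIT, frames=[5,4] (faults so far: 9)
  step 12: ref 5 -> HIT, frames=[5,4] (faults so far: 9)
  step 13: ref 2 -> FAULT, evict 4, frames=[5,2] (faults so far: 10)
  Optimal total faults: 10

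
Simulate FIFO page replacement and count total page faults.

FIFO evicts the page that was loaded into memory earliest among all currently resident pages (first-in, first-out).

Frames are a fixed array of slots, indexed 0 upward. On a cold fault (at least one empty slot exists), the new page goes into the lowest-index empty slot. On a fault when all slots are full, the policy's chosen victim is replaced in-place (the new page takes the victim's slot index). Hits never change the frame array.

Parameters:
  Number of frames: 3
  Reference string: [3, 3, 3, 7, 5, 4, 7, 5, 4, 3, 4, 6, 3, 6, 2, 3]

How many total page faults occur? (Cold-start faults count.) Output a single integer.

Answer: 7

Derivation:
Step 0: ref 3 → FAULT, frames=[3,-,-]
Step 1: ref 3 → HIT, frames=[3,-,-]
Step 2: ref 3 → HIT, frames=[3,-,-]
Step 3: ref 7 → FAULT, frames=[3,7,-]
Step 4: ref 5 → FAULT, frames=[3,7,5]
Step 5: ref 4 → FAULT (evict 3), frames=[4,7,5]
Step 6: ref 7 → HIT, frames=[4,7,5]
Step 7: ref 5 → HIT, frames=[4,7,5]
Step 8: ref 4 → HIT, frames=[4,7,5]
Step 9: ref 3 → FAULT (evict 7), frames=[4,3,5]
Step 10: ref 4 → HIT, frames=[4,3,5]
Step 11: ref 6 → FAULT (evict 5), frames=[4,3,6]
Step 12: ref 3 → HIT, frames=[4,3,6]
Step 13: ref 6 → HIT, frames=[4,3,6]
Step 14: ref 2 → FAULT (evict 4), frames=[2,3,6]
Step 15: ref 3 → HIT, frames=[2,3,6]
Total faults: 7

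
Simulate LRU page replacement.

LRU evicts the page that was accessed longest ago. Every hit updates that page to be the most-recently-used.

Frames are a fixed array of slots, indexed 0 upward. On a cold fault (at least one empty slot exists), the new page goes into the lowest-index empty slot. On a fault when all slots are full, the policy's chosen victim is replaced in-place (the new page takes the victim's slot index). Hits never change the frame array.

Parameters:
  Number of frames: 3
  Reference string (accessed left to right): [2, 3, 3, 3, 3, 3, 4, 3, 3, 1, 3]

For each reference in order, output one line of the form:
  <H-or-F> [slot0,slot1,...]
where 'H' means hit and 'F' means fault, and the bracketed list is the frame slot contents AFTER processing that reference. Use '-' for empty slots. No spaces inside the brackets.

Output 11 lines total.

F [2,-,-]
F [2,3,-]
H [2,3,-]
H [2,3,-]
H [2,3,-]
H [2,3,-]
F [2,3,4]
H [2,3,4]
H [2,3,4]
F [1,3,4]
H [1,3,4]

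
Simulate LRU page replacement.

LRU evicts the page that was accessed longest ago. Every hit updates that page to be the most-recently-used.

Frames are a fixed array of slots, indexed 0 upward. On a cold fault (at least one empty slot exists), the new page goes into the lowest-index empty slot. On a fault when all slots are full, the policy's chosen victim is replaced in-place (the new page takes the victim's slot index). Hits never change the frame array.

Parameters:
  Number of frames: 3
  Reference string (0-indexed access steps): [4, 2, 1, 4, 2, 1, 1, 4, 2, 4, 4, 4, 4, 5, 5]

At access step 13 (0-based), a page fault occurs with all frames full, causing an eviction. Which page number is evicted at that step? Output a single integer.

Step 0: ref 4 -> FAULT, frames=[4,-,-]
Step 1: ref 2 -> FAULT, frames=[4,2,-]
Step 2: ref 1 -> FAULT, frames=[4,2,1]
Step 3: ref 4 -> HIT, frames=[4,2,1]
Step 4: ref 2 -> HIT, frames=[4,2,1]
Step 5: ref 1 -> HIT, frames=[4,2,1]
Step 6: ref 1 -> HIT, frames=[4,2,1]
Step 7: ref 4 -> HIT, frames=[4,2,1]
Step 8: ref 2 -> HIT, frames=[4,2,1]
Step 9: ref 4 -> HIT, frames=[4,2,1]
Step 10: ref 4 -> HIT, frames=[4,2,1]
Step 11: ref 4 -> HIT, frames=[4,2,1]
Step 12: ref 4 -> HIT, frames=[4,2,1]
Step 13: ref 5 -> FAULT, evict 1, frames=[4,2,5]
At step 13: evicted page 1

Answer: 1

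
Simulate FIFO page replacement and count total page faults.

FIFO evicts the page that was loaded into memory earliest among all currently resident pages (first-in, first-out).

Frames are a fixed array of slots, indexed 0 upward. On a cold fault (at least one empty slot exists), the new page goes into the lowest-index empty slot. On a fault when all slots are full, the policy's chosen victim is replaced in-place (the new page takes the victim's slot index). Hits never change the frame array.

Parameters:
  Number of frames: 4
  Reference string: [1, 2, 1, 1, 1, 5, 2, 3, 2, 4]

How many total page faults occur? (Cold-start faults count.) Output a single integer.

Step 0: ref 1 → FAULT, frames=[1,-,-,-]
Step 1: ref 2 → FAULT, frames=[1,2,-,-]
Step 2: ref 1 → HIT, frames=[1,2,-,-]
Step 3: ref 1 → HIT, frames=[1,2,-,-]
Step 4: ref 1 → HIT, frames=[1,2,-,-]
Step 5: ref 5 → FAULT, frames=[1,2,5,-]
Step 6: ref 2 → HIT, frames=[1,2,5,-]
Step 7: ref 3 → FAULT, frames=[1,2,5,3]
Step 8: ref 2 → HIT, frames=[1,2,5,3]
Step 9: ref 4 → FAULT (evict 1), frames=[4,2,5,3]
Total faults: 5

Answer: 5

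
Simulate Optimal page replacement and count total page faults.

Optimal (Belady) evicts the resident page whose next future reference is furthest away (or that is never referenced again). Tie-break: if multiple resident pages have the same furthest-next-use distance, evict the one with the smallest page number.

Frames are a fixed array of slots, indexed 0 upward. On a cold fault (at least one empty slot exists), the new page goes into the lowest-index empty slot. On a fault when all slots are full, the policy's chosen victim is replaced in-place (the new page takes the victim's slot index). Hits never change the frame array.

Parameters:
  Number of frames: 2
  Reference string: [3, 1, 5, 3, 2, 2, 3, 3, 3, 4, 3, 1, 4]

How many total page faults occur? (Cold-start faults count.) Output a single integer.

Answer: 6

Derivation:
Step 0: ref 3 → FAULT, frames=[3,-]
Step 1: ref 1 → FAULT, frames=[3,1]
Step 2: ref 5 → FAULT (evict 1), frames=[3,5]
Step 3: ref 3 → HIT, frames=[3,5]
Step 4: ref 2 → FAULT (evict 5), frames=[3,2]
Step 5: ref 2 → HIT, frames=[3,2]
Step 6: ref 3 → HIT, frames=[3,2]
Step 7: ref 3 → HIT, frames=[3,2]
Step 8: ref 3 → HIT, frames=[3,2]
Step 9: ref 4 → FAULT (evict 2), frames=[3,4]
Step 10: ref 3 → HIT, frames=[3,4]
Step 11: ref 1 → FAULT (evict 3), frames=[1,4]
Step 12: ref 4 → HIT, frames=[1,4]
Total faults: 6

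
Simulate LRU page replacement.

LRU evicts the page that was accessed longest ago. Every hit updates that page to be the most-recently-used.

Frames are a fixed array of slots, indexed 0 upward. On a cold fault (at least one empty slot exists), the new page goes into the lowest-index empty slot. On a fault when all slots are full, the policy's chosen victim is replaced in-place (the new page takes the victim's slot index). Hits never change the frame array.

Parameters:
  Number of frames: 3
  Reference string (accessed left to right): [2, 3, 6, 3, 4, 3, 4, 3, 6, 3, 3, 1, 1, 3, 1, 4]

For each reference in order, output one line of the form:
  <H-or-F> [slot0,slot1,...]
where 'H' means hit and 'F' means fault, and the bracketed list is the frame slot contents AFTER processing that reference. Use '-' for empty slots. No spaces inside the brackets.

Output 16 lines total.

F [2,-,-]
F [2,3,-]
F [2,3,6]
H [2,3,6]
F [4,3,6]
H [4,3,6]
H [4,3,6]
H [4,3,6]
H [4,3,6]
H [4,3,6]
H [4,3,6]
F [1,3,6]
H [1,3,6]
H [1,3,6]
H [1,3,6]
F [1,3,4]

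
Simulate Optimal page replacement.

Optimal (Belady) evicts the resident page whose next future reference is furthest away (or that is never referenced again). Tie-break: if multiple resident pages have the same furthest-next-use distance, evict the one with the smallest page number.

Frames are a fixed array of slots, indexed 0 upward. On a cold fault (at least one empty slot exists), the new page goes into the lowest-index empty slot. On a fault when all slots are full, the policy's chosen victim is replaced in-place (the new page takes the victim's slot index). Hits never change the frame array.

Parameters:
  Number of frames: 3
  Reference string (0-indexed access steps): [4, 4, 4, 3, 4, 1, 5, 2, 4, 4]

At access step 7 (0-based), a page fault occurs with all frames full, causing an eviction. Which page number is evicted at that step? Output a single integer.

Answer: 3

Derivation:
Step 0: ref 4 -> FAULT, frames=[4,-,-]
Step 1: ref 4 -> HIT, frames=[4,-,-]
Step 2: ref 4 -> HIT, frames=[4,-,-]
Step 3: ref 3 -> FAULT, frames=[4,3,-]
Step 4: ref 4 -> HIT, frames=[4,3,-]
Step 5: ref 1 -> FAULT, frames=[4,3,1]
Step 6: ref 5 -> FAULT, evict 1, frames=[4,3,5]
Step 7: ref 2 -> FAULT, evict 3, frames=[4,2,5]
At step 7: evicted page 3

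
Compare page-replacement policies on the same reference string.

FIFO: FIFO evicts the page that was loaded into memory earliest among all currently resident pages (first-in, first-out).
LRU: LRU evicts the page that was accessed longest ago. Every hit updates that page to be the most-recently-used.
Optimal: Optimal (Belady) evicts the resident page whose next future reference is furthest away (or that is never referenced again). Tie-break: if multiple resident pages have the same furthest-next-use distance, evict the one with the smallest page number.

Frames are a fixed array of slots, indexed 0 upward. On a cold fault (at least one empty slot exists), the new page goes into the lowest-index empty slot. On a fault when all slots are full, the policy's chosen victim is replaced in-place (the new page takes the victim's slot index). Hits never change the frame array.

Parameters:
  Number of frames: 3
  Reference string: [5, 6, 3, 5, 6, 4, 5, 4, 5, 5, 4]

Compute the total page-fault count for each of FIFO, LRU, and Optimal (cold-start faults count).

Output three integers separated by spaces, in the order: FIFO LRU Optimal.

Answer: 5 4 4

Derivation:
--- FIFO ---
  step 0: ref 5 -> FAULT, frames=[5,-,-] (faults so far: 1)
  step 1: ref 6 -> FAULT, frames=[5,6,-] (faults so far: 2)
  step 2: ref 3 -> FAULT, frames=[5,6,3] (faults so far: 3)
  step 3: ref 5 -> HIT, frames=[5,6,3] (faults so far: 3)
  step 4: ref 6 -> HIT, frames=[5,6,3] (faults so far: 3)
  step 5: ref 4 -> FAULT, evict 5, frames=[4,6,3] (faults so far: 4)
  step 6: ref 5 -> FAULT, evict 6, frames=[4,5,3] (faults so far: 5)
  step 7: ref 4 -> HIT, frames=[4,5,3] (faults so far: 5)
  step 8: ref 5 -> HIT, frames=[4,5,3] (faults so far: 5)
  step 9: ref 5 -> HIT, frames=[4,5,3] (faults so far: 5)
  step 10: ref 4 -> HIT, frames=[4,5,3] (faults so far: 5)
  FIFO total faults: 5
--- LRU ---
  step 0: ref 5 -> FAULT, frames=[5,-,-] (faults so far: 1)
  step 1: ref 6 -> FAULT, frames=[5,6,-] (faults so far: 2)
  step 2: ref 3 -> FAULT, frames=[5,6,3] (faults so far: 3)
  step 3: ref 5 -> HIT, frames=[5,6,3] (faults so far: 3)
  step 4: ref 6 -> HIT, frames=[5,6,3] (faults so far: 3)
  step 5: ref 4 -> FAULT, evict 3, frames=[5,6,4] (faults so far: 4)
  step 6: ref 5 -> HIT, frames=[5,6,4] (faults so far: 4)
  step 7: ref 4 -> HIT, frames=[5,6,4] (faults so far: 4)
  step 8: ref 5 -> HIT, frames=[5,6,4] (faults so far: 4)
  step 9: ref 5 -> HIT, frames=[5,6,4] (faults so far: 4)
  step 10: ref 4 -> HIT, frames=[5,6,4] (faults so far: 4)
  LRU total faults: 4
--- Optimal ---
  step 0: ref 5 -> FAULT, frames=[5,-,-] (faults so far: 1)
  step 1: ref 6 -> FAULT, frames=[5,6,-] (faults so far: 2)
  step 2: ref 3 -> FAULT, frames=[5,6,3] (faults so far: 3)
  step 3: ref 5 -> HIT, frames=[5,6,3] (faults so far: 3)
  step 4: ref 6 -> HIT, frames=[5,6,3] (faults so far: 3)
  step 5: ref 4 -> FAULT, evict 3, frames=[5,6,4] (faults so far: 4)
  step 6: ref 5 -> HIT, frames=[5,6,4] (faults so far: 4)
  step 7: ref 4 -> HIT, frames=[5,6,4] (faults so far: 4)
  step 8: ref 5 -> HIT, frames=[5,6,4] (faults so far: 4)
  step 9: ref 5 -> HIT, frames=[5,6,4] (faults so far: 4)
  step 10: ref 4 -> HIT, frames=[5,6,4] (faults so far: 4)
  Optimal total faults: 4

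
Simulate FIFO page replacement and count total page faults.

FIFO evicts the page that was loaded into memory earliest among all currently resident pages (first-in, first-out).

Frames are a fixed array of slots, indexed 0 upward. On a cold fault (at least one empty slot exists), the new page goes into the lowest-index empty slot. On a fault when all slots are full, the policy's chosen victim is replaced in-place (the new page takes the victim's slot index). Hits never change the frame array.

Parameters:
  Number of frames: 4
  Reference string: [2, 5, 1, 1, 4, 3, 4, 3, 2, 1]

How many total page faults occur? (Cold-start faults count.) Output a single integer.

Step 0: ref 2 → FAULT, frames=[2,-,-,-]
Step 1: ref 5 → FAULT, frames=[2,5,-,-]
Step 2: ref 1 → FAULT, frames=[2,5,1,-]
Step 3: ref 1 → HIT, frames=[2,5,1,-]
Step 4: ref 4 → FAULT, frames=[2,5,1,4]
Step 5: ref 3 → FAULT (evict 2), frames=[3,5,1,4]
Step 6: ref 4 → HIT, frames=[3,5,1,4]
Step 7: ref 3 → HIT, frames=[3,5,1,4]
Step 8: ref 2 → FAULT (evict 5), frames=[3,2,1,4]
Step 9: ref 1 → HIT, frames=[3,2,1,4]
Total faults: 6

Answer: 6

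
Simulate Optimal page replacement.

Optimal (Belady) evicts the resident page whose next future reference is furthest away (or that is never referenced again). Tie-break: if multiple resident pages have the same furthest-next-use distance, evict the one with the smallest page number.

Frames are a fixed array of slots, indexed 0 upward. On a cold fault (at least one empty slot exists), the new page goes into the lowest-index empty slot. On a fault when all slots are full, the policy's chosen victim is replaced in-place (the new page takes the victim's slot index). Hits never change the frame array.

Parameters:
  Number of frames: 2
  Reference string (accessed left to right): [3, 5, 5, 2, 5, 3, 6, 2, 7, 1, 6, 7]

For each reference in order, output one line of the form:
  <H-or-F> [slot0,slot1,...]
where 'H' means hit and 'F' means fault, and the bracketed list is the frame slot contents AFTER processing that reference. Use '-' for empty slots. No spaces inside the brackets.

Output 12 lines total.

F [3,-]
F [3,5]
H [3,5]
F [2,5]
H [2,5]
F [2,3]
F [2,6]
H [2,6]
F [7,6]
F [1,6]
H [1,6]
F [7,6]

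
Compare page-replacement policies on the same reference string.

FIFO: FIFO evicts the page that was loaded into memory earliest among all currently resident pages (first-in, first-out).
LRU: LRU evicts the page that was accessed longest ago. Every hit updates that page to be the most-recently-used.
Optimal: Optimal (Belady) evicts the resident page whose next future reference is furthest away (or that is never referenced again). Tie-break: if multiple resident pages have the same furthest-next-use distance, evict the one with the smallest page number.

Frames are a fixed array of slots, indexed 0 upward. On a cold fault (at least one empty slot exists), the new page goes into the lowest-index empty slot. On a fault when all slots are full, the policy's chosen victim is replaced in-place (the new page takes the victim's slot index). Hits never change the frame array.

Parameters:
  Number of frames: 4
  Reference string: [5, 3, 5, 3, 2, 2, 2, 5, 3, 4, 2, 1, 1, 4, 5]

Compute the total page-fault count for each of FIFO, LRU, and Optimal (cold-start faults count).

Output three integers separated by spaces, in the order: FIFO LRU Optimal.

Answer: 6 6 5

Derivation:
--- FIFO ---
  step 0: ref 5 -> FAULT, frames=[5,-,-,-] (faults so far: 1)
  step 1: ref 3 -> FAULT, frames=[5,3,-,-] (faults so far: 2)
  step 2: ref 5 -> HIT, frames=[5,3,-,-] (faults so far: 2)
  step 3: ref 3 -> HIT, frames=[5,3,-,-] (faults so far: 2)
  step 4: ref 2 -> FAULT, frames=[5,3,2,-] (faults so far: 3)
  step 5: ref 2 -> HIT, frames=[5,3,2,-] (faults so far: 3)
  step 6: ref 2 -> HIT, frames=[5,3,2,-] (faults so far: 3)
  step 7: ref 5 -> HIT, frames=[5,3,2,-] (faults so far: 3)
  step 8: ref 3 -> HIT, frames=[5,3,2,-] (faults so far: 3)
  step 9: ref 4 -> FAULT, frames=[5,3,2,4] (faults so far: 4)
  step 10: ref 2 -> HIT, frames=[5,3,2,4] (faults so far: 4)
  step 11: ref 1 -> FAULT, evict 5, frames=[1,3,2,4] (faults so far: 5)
  step 12: ref 1 -> HIT, frames=[1,3,2,4] (faults so far: 5)
  step 13: ref 4 -> HIT, frames=[1,3,2,4] (faults so far: 5)
  step 14: ref 5 -> FAULT, evict 3, frames=[1,5,2,4] (faults so far: 6)
  FIFO total faults: 6
--- LRU ---
  step 0: ref 5 -> FAULT, frames=[5,-,-,-] (faults so far: 1)
  step 1: ref 3 -> FAULT, frames=[5,3,-,-] (faults so far: 2)
  step 2: ref 5 -> HIT, frames=[5,3,-,-] (faults so far: 2)
  step 3: ref 3 -> HIT, frames=[5,3,-,-] (faults so far: 2)
  step 4: ref 2 -> FAULT, frames=[5,3,2,-] (faults so far: 3)
  step 5: ref 2 -> HIT, frames=[5,3,2,-] (faults so far: 3)
  step 6: ref 2 -> HIT, frames=[5,3,2,-] (faults so far: 3)
  step 7: ref 5 -> HIT, frames=[5,3,2,-] (faults so far: 3)
  step 8: ref 3 -> HIT, frames=[5,3,2,-] (faults so far: 3)
  step 9: ref 4 -> FAULT, frames=[5,3,2,4] (faults so far: 4)
  step 10: ref 2 -> HIT, frames=[5,3,2,4] (faults so far: 4)
  step 11: ref 1 -> FAULT, evict 5, frames=[1,3,2,4] (faults so far: 5)
  step 12: ref 1 -> HIT, frames=[1,3,2,4] (faults so far: 5)
  step 13: ref 4 -> HIT, frames=[1,3,2,4] (faults so far: 5)
  step 14: ref 5 -> FAULT, evict 3, frames=[1,5,2,4] (faults so far: 6)
  LRU total faults: 6
--- Optimal ---
  step 0: ref 5 -> FAULT, frames=[5,-,-,-] (faults so far: 1)
  step 1: ref 3 -> FAULT, frames=[5,3,-,-] (faults so far: 2)
  step 2: ref 5 -> HIT, frames=[5,3,-,-] (faults so far: 2)
  step 3: ref 3 -> HIT, frames=[5,3,-,-] (faults so far: 2)
  step 4: ref 2 -> FAULT, frames=[5,3,2,-] (faults so far: 3)
  step 5: ref 2 -> HIT, frames=[5,3,2,-] (faults so far: 3)
  step 6: ref 2 -> HIT, frames=[5,3,2,-] (faults so far: 3)
  step 7: ref 5 -> HIT, frames=[5,3,2,-] (faults so far: 3)
  step 8: ref 3 -> HIT, frames=[5,3,2,-] (faults so far: 3)
  step 9: ref 4 -> FAULT, frames=[5,3,2,4] (faults so far: 4)
  step 10: ref 2 -> HIT, frames=[5,3,2,4] (faults so far: 4)
  step 11: ref 1 -> FAULT, evict 2, frames=[5,3,1,4] (faults so far: 5)
  step 12: ref 1 -> HIT, frames=[5,3,1,4] (faults so far: 5)
  step 13: ref 4 -> HIT, frames=[5,3,1,4] (faults so far: 5)
  step 14: ref 5 -> HIT, frames=[5,3,1,4] (faults so far: 5)
  Optimal total faults: 5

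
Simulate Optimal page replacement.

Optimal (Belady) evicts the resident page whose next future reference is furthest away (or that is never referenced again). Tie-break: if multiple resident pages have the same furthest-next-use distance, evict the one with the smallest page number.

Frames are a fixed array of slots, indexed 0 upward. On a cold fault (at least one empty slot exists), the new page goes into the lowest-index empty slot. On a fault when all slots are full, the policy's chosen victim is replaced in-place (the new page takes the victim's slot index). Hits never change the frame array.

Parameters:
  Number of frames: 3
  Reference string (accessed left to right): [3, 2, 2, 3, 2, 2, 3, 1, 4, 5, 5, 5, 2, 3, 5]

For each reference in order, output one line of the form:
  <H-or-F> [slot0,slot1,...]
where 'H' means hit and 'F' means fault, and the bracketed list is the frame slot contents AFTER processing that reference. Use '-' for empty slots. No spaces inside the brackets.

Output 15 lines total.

F [3,-,-]
F [3,2,-]
H [3,2,-]
H [3,2,-]
H [3,2,-]
H [3,2,-]
H [3,2,-]
F [3,2,1]
F [3,2,4]
F [3,2,5]
H [3,2,5]
H [3,2,5]
H [3,2,5]
H [3,2,5]
H [3,2,5]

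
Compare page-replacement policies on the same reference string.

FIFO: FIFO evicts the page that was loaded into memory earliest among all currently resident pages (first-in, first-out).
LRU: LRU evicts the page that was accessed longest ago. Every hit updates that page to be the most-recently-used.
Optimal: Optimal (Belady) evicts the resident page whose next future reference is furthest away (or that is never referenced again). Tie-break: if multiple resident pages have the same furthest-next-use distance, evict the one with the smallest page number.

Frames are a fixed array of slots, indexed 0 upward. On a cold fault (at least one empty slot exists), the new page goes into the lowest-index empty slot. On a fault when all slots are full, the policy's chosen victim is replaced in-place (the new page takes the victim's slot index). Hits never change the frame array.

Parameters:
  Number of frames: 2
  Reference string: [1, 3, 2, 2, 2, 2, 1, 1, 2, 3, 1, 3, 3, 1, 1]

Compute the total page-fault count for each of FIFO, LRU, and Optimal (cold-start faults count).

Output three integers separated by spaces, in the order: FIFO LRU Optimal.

--- FIFO ---
  step 0: ref 1 -> FAULT, frames=[1,-] (faults so far: 1)
  step 1: ref 3 -> FAULT, frames=[1,3] (faults so far: 2)
  step 2: ref 2 -> FAULT, evict 1, frames=[2,3] (faults so far: 3)
  step 3: ref 2 -> HIT, frames=[2,3] (faults so far: 3)
  step 4: ref 2 -> HIT, frames=[2,3] (faults so far: 3)
  step 5: ref 2 -> HIT, frames=[2,3] (faults so far: 3)
  step 6: ref 1 -> FAULT, evict 3, frames=[2,1] (faults so far: 4)
  step 7: ref 1 -> HIT, frames=[2,1] (faults so far: 4)
  step 8: ref 2 -> HIT, frames=[2,1] (faults so far: 4)
  step 9: ref 3 -> FAULT, evict 2, frames=[3,1] (faults so far: 5)
  step 10: ref 1 -> HIT, frames=[3,1] (faults so far: 5)
  step 11: ref 3 -> HIT, frames=[3,1] (faults so far: 5)
  step 12: ref 3 -> HIT, frames=[3,1] (faults so far: 5)
  step 13: ref 1 -> HIT, frames=[3,1] (faults so far: 5)
  step 14: ref 1 -> HIT, frames=[3,1] (faults so far: 5)
  FIFO total faults: 5
--- LRU ---
  step 0: ref 1 -> FAULT, frames=[1,-] (faults so far: 1)
  step 1: ref 3 -> FAULT, frames=[1,3] (faults so far: 2)
  step 2: ref 2 -> FAULT, evict 1, frames=[2,3] (faults so far: 3)
  step 3: ref 2 -> HIT, frames=[2,3] (faults so far: 3)
  step 4: ref 2 -> HIT, frames=[2,3] (faults so far: 3)
  step 5: ref 2 -> HIT, frames=[2,3] (faults so far: 3)
  step 6: ref 1 -> FAULT, evict 3, frames=[2,1] (faults so far: 4)
  step 7: ref 1 -> HIT, frames=[2,1] (faults so far: 4)
  step 8: ref 2 -> HIT, frames=[2,1] (faults so far: 4)
  step 9: ref 3 -> FAULT, evict 1, frames=[2,3] (faults so far: 5)
  step 10: ref 1 -> FAULT, evict 2, frames=[1,3] (faults so far: 6)
  step 11: ref 3 -> HIT, frames=[1,3] (faults so far: 6)
  step 12: ref 3 -> HIT, frames=[1,3] (faults so far: 6)
  step 13: ref 1 -> HIT, frames=[1,3] (faults so far: 6)
  step 14: ref 1 -> HIT, frames=[1,3] (faults so far: 6)
  LRU total faults: 6
--- Optimal ---
  step 0: ref 1 -> FAULT, frames=[1,-] (faults so far: 1)
  step 1: ref 3 -> FAULT, frames=[1,3] (faults so far: 2)
  step 2: ref 2 -> FAULT, evict 3, frames=[1,2] (faults so far: 3)
  step 3: ref 2 -> HIT, frames=[1,2] (faults so far: 3)
  step 4: ref 2 -> HIT, frames=[1,2] (faults so far: 3)
  step 5: ref 2 -> HIT, frames=[1,2] (faults so far: 3)
  step 6: ref 1 -> HIT, frames=[1,2] (faults so far: 3)
  step 7: ref 1 -> HIT, frames=[1,2] (faults so far: 3)
  step 8: ref 2 -> HIT, frames=[1,2] (faults so far: 3)
  step 9: ref 3 -> FAULT, evict 2, frames=[1,3] (faults so far: 4)
  step 10: ref 1 -> HIT, frames=[1,3] (faults so far: 4)
  step 11: ref 3 -> HIT, frames=[1,3] (faults so far: 4)
  step 12: ref 3 -> HIT, frames=[1,3] (faults so far: 4)
  step 13: ref 1 -> HIT, frames=[1,3] (faults so far: 4)
  step 14: ref 1 -> HIT, frames=[1,3] (faults so far: 4)
  Optimal total faults: 4

Answer: 5 6 4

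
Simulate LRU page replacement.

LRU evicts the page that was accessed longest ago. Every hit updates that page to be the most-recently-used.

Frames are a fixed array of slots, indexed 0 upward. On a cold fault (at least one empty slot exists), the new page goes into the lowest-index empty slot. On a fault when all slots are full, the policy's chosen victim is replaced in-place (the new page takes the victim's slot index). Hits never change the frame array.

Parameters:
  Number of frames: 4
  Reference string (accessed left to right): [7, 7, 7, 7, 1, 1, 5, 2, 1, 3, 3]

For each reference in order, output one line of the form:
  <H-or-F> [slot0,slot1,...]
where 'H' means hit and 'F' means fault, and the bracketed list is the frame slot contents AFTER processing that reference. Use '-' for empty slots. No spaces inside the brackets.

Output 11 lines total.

F [7,-,-,-]
H [7,-,-,-]
H [7,-,-,-]
H [7,-,-,-]
F [7,1,-,-]
H [7,1,-,-]
F [7,1,5,-]
F [7,1,5,2]
H [7,1,5,2]
F [3,1,5,2]
H [3,1,5,2]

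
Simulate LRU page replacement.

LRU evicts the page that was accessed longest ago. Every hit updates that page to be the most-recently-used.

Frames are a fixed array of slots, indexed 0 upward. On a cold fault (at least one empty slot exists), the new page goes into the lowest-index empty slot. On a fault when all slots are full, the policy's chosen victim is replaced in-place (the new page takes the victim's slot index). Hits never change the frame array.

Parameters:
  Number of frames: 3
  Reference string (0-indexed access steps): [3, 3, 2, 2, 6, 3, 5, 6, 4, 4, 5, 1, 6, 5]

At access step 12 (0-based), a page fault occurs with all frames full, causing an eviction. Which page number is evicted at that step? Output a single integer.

Answer: 4

Derivation:
Step 0: ref 3 -> FAULT, frames=[3,-,-]
Step 1: ref 3 -> HIT, frames=[3,-,-]
Step 2: ref 2 -> FAULT, frames=[3,2,-]
Step 3: ref 2 -> HIT, frames=[3,2,-]
Step 4: ref 6 -> FAULT, frames=[3,2,6]
Step 5: ref 3 -> HIT, frames=[3,2,6]
Step 6: ref 5 -> FAULT, evict 2, frames=[3,5,6]
Step 7: ref 6 -> HIT, frames=[3,5,6]
Step 8: ref 4 -> FAULT, evict 3, frames=[4,5,6]
Step 9: ref 4 -> HIT, frames=[4,5,6]
Step 10: ref 5 -> HIT, frames=[4,5,6]
Step 11: ref 1 -> FAULT, evict 6, frames=[4,5,1]
Step 12: ref 6 -> FAULT, evict 4, frames=[6,5,1]
At step 12: evicted page 4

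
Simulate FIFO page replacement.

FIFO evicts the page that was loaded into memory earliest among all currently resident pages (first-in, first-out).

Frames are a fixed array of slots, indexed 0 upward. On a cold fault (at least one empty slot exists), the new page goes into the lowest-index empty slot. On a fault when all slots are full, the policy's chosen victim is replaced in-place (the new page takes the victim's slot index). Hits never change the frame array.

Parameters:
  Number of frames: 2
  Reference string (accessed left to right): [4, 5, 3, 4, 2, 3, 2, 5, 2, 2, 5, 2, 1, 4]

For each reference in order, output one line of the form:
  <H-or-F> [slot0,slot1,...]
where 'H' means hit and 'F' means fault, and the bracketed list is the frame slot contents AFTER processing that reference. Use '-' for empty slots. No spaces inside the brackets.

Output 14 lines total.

F [4,-]
F [4,5]
F [3,5]
F [3,4]
F [2,4]
F [2,3]
H [2,3]
F [5,3]
F [5,2]
H [5,2]
H [5,2]
H [5,2]
F [1,2]
F [1,4]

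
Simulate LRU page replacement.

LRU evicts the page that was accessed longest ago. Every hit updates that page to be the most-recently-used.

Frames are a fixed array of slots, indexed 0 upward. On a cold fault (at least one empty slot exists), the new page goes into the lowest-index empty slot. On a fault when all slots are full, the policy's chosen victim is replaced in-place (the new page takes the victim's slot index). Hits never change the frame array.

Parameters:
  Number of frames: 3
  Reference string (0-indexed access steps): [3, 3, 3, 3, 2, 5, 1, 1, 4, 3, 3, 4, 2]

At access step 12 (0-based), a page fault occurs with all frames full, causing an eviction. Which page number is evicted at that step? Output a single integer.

Answer: 1

Derivation:
Step 0: ref 3 -> FAULT, frames=[3,-,-]
Step 1: ref 3 -> HIT, frames=[3,-,-]
Step 2: ref 3 -> HIT, frames=[3,-,-]
Step 3: ref 3 -> HIT, frames=[3,-,-]
Step 4: ref 2 -> FAULT, frames=[3,2,-]
Step 5: ref 5 -> FAULT, frames=[3,2,5]
Step 6: ref 1 -> FAULT, evict 3, frames=[1,2,5]
Step 7: ref 1 -> HIT, frames=[1,2,5]
Step 8: ref 4 -> FAULT, evict 2, frames=[1,4,5]
Step 9: ref 3 -> FAULT, evict 5, frames=[1,4,3]
Step 10: ref 3 -> HIT, frames=[1,4,3]
Step 11: ref 4 -> HIT, frames=[1,4,3]
Step 12: ref 2 -> FAULT, evict 1, frames=[2,4,3]
At step 12: evicted page 1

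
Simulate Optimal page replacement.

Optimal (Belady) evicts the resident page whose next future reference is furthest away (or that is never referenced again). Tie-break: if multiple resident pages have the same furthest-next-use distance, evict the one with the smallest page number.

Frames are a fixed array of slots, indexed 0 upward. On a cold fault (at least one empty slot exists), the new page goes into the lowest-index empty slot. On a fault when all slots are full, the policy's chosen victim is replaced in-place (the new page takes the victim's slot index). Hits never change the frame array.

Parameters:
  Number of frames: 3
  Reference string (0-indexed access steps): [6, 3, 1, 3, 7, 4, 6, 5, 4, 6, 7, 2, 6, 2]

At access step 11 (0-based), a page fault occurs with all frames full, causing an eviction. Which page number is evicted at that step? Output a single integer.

Answer: 5

Derivation:
Step 0: ref 6 -> FAULT, frames=[6,-,-]
Step 1: ref 3 -> FAULT, frames=[6,3,-]
Step 2: ref 1 -> FAULT, frames=[6,3,1]
Step 3: ref 3 -> HIT, frames=[6,3,1]
Step 4: ref 7 -> FAULT, evict 1, frames=[6,3,7]
Step 5: ref 4 -> FAULT, evict 3, frames=[6,4,7]
Step 6: ref 6 -> HIT, frames=[6,4,7]
Step 7: ref 5 -> FAULT, evict 7, frames=[6,4,5]
Step 8: ref 4 -> HIT, frames=[6,4,5]
Step 9: ref 6 -> HIT, frames=[6,4,5]
Step 10: ref 7 -> FAULT, evict 4, frames=[6,7,5]
Step 11: ref 2 -> FAULT, evict 5, frames=[6,7,2]
At step 11: evicted page 5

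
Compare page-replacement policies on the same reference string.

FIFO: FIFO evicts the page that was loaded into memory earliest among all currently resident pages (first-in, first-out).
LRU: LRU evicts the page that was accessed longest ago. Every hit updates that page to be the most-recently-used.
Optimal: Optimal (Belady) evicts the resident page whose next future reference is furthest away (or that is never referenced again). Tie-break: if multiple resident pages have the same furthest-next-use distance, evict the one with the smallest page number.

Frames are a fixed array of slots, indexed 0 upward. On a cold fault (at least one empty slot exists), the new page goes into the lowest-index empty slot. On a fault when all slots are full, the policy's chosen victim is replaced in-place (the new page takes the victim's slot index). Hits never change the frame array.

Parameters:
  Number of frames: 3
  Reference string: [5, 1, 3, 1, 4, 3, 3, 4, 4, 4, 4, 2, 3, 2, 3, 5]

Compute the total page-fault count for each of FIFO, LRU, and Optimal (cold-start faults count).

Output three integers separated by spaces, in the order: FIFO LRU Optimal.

Answer: 6 6 5

Derivation:
--- FIFO ---
  step 0: ref 5 -> FAULT, frames=[5,-,-] (faults so far: 1)
  step 1: ref 1 -> FAULT, frames=[5,1,-] (faults so far: 2)
  step 2: ref 3 -> FAULT, frames=[5,1,3] (faults so far: 3)
  step 3: ref 1 -> HIT, frames=[5,1,3] (faults so far: 3)
  step 4: ref 4 -> FAULT, evict 5, frames=[4,1,3] (faults so far: 4)
  step 5: ref 3 -> HIT, frames=[4,1,3] (faults so far: 4)
  step 6: ref 3 -> HIT, frames=[4,1,3] (faults so far: 4)
  step 7: ref 4 -> HIT, frames=[4,1,3] (faults so far: 4)
  step 8: ref 4 -> HIT, frames=[4,1,3] (faults so far: 4)
  step 9: ref 4 -> HIT, frames=[4,1,3] (faults so far: 4)
  step 10: ref 4 -> HIT, frames=[4,1,3] (faults so far: 4)
  step 11: ref 2 -> FAULT, evict 1, frames=[4,2,3] (faults so far: 5)
  step 12: ref 3 -> HIT, frames=[4,2,3] (faults so far: 5)
  step 13: ref 2 -> HIT, frames=[4,2,3] (faults so far: 5)
  step 14: ref 3 -> HIT, frames=[4,2,3] (faults so far: 5)
  step 15: ref 5 -> FAULT, evict 3, frames=[4,2,5] (faults so far: 6)
  FIFO total faults: 6
--- LRU ---
  step 0: ref 5 -> FAULT, frames=[5,-,-] (faults so far: 1)
  step 1: ref 1 -> FAULT, frames=[5,1,-] (faults so far: 2)
  step 2: ref 3 -> FAULT, frames=[5,1,3] (faults so far: 3)
  step 3: ref 1 -> HIT, frames=[5,1,3] (faults so far: 3)
  step 4: ref 4 -> FAULT, evict 5, frames=[4,1,3] (faults so far: 4)
  step 5: ref 3 -> HIT, frames=[4,1,3] (faults so far: 4)
  step 6: ref 3 -> HIT, frames=[4,1,3] (faults so far: 4)
  step 7: ref 4 -> HIT, frames=[4,1,3] (faults so far: 4)
  step 8: ref 4 -> HIT, frames=[4,1,3] (faults so far: 4)
  step 9: ref 4 -> HIT, frames=[4,1,3] (faults so far: 4)
  step 10: ref 4 -> HIT, frames=[4,1,3] (faults so far: 4)
  step 11: ref 2 -> FAULT, evict 1, frames=[4,2,3] (faults so far: 5)
  step 12: ref 3 -> HIT, frames=[4,2,3] (faults so far: 5)
  step 13: ref 2 -> HIT, frames=[4,2,3] (faults so far: 5)
  step 14: ref 3 -> HIT, frames=[4,2,3] (faults so far: 5)
  step 15: ref 5 -> FAULT, evict 4, frames=[5,2,3] (faults so far: 6)
  LRU total faults: 6
--- Optimal ---
  step 0: ref 5 -> FAULT, frames=[5,-,-] (faults so far: 1)
  step 1: ref 1 -> FAULT, frames=[5,1,-] (faults so far: 2)
  step 2: ref 3 -> FAULT, frames=[5,1,3] (faults so far: 3)
  step 3: ref 1 -> HIT, frames=[5,1,3] (faults so far: 3)
  step 4: ref 4 -> FAULT, evict 1, frames=[5,4,3] (faults so far: 4)
  step 5: ref 3 -> HIT, frames=[5,4,3] (faults so far: 4)
  step 6: ref 3 -> HIT, frames=[5,4,3] (faults so far: 4)
  step 7: ref 4 -> HIT, frames=[5,4,3] (faults so far: 4)
  step 8: ref 4 -> HIT, frames=[5,4,3] (faults so far: 4)
  step 9: ref 4 -> HIT, frames=[5,4,3] (faults so far: 4)
  step 10: ref 4 -> HIT, frames=[5,4,3] (faults so far: 4)
  step 11: ref 2 -> FAULT, evict 4, frames=[5,2,3] (faults so far: 5)
  step 12: ref 3 -> HIT, frames=[5,2,3] (faults so far: 5)
  step 13: ref 2 -> HIT, frames=[5,2,3] (faults so far: 5)
  step 14: ref 3 -> HIT, frames=[5,2,3] (faults so far: 5)
  step 15: ref 5 -> HIT, frames=[5,2,3] (faults so far: 5)
  Optimal total faults: 5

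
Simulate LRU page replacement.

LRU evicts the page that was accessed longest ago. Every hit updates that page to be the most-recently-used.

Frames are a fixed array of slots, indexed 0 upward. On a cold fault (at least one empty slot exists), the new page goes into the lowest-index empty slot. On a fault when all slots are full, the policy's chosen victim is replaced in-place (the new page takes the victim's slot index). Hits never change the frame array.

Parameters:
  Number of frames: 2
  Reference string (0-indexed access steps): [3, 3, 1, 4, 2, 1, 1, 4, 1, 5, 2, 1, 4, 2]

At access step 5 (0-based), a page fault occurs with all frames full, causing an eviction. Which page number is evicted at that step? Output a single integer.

Answer: 4

Derivation:
Step 0: ref 3 -> FAULT, frames=[3,-]
Step 1: ref 3 -> HIT, frames=[3,-]
Step 2: ref 1 -> FAULT, frames=[3,1]
Step 3: ref 4 -> FAULT, evict 3, frames=[4,1]
Step 4: ref 2 -> FAULT, evict 1, frames=[4,2]
Step 5: ref 1 -> FAULT, evict 4, frames=[1,2]
At step 5: evicted page 4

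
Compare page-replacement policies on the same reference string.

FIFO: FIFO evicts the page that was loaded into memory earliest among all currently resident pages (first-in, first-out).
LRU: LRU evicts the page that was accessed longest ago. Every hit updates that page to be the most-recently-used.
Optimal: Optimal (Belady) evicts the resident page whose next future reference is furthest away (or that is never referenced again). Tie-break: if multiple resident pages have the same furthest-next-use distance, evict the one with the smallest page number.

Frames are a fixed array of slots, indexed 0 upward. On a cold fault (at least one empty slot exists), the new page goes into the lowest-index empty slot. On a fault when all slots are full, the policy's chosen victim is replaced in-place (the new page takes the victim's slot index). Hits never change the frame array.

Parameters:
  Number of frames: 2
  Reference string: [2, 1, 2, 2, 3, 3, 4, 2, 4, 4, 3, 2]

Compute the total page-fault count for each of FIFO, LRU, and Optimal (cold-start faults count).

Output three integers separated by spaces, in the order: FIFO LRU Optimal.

--- FIFO ---
  step 0: ref 2 -> FAULT, frames=[2,-] (faults so far: 1)
  step 1: ref 1 -> FAULT, frames=[2,1] (faults so far: 2)
  step 2: ref 2 -> HIT, frames=[2,1] (faults so far: 2)
  step 3: ref 2 -> HIT, frames=[2,1] (faults so far: 2)
  step 4: ref 3 -> FAULT, evict 2, frames=[3,1] (faults so far: 3)
  step 5: ref 3 -> HIT, frames=[3,1] (faults so far: 3)
  step 6: ref 4 -> FAULT, evict 1, frames=[3,4] (faults so far: 4)
  step 7: ref 2 -> FAULT, evict 3, frames=[2,4] (faults so far: 5)
  step 8: ref 4 -> HIT, frames=[2,4] (faults so far: 5)
  step 9: ref 4 -> HIT, frames=[2,4] (faults so far: 5)
  step 10: ref 3 -> FAULT, evict 4, frames=[2,3] (faults so far: 6)
  step 11: ref 2 -> HIT, frames=[2,3] (faults so far: 6)
  FIFO total faults: 6
--- LRU ---
  step 0: ref 2 -> FAULT, frames=[2,-] (faults so far: 1)
  step 1: ref 1 -> FAULT, frames=[2,1] (faults so far: 2)
  step 2: ref 2 -> HIT, frames=[2,1] (faults so far: 2)
  step 3: ref 2 -> HIT, frames=[2,1] (faults so far: 2)
  step 4: ref 3 -> FAULT, evict 1, frames=[2,3] (faults so far: 3)
  step 5: ref 3 -> HIT, frames=[2,3] (faults so far: 3)
  step 6: ref 4 -> FAULT, evict 2, frames=[4,3] (faults so far: 4)
  step 7: ref 2 -> FAULT, evict 3, frames=[4,2] (faults so far: 5)
  step 8: ref 4 -> HIT, frames=[4,2] (faults so far: 5)
  step 9: ref 4 -> HIT, frames=[4,2] (faults so far: 5)
  step 10: ref 3 -> FAULT, evict 2, frames=[4,3] (faults so far: 6)
  step 11: ref 2 -> FAULT, evict 4, frames=[2,3] (faults so far: 7)
  LRU total faults: 7
--- Optimal ---
  step 0: ref 2 -> FAULT, frames=[2,-] (faults so far: 1)
  step 1: ref 1 -> FAULT, frames=[2,1] (faults so far: 2)
  step 2: ref 2 -> HIT, frames=[2,1] (faults so far: 2)
  step 3: ref 2 -> HIT, frames=[2,1] (faults so far: 2)
  step 4: ref 3 -> FAULT, evict 1, frames=[2,3] (faults so far: 3)
  step 5: ref 3 -> HIT, frames=[2,3] (faults so far: 3)
  step 6: ref 4 -> FAULT, evict 3, frames=[2,4] (faults so far: 4)
  step 7: ref 2 -> HIT, frames=[2,4] (faults so far: 4)
  step 8: ref 4 -> HIT, frames=[2,4] (faults so far: 4)
  step 9: ref 4 -> HIT, frames=[2,4] (faults so far: 4)
  step 10: ref 3 -> FAULT, evict 4, frames=[2,3] (faults so far: 5)
  step 11: ref 2 -> HIT, frames=[2,3] (faults so far: 5)
  Optimal total faults: 5

Answer: 6 7 5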